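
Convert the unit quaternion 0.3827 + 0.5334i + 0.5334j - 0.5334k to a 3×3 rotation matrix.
[[-0.1381, 0.9773, -0.1608], [0.1608, -0.1381, -0.9773], [-0.9773, -0.1608, -0.1381]]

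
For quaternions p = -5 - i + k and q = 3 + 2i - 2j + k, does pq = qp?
No: pq = -14 - 11i + 13j ≠ -14 - 15i + 7j - 4k = qp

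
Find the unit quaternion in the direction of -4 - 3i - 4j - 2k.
-0.5963 - 0.4472i - 0.5963j - 0.2981k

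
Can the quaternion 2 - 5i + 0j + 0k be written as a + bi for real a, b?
Yes. The quaternion 2 - 5i has j- and k-coefficients y = z = 0, so it lies in the complex subalgebra spanned by 1 and i.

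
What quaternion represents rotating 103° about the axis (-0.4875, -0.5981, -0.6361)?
0.6225 - 0.3815i - 0.4681j - 0.4978k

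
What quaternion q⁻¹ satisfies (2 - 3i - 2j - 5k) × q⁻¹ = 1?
0.0476 + 0.0714i + 0.0476j + 0.119k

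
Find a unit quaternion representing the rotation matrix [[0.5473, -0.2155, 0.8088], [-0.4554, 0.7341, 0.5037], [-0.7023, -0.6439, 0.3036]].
0.8039 - 0.3569i + 0.4699j - 0.0746k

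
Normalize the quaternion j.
j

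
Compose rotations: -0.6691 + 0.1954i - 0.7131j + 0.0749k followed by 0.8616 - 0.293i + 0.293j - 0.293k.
-0.2884 + 0.1774i - 0.8458j + 0.4123k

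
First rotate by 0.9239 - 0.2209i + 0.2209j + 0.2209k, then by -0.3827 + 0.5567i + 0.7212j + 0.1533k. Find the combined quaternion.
-0.4238 + 0.7243i + 0.4249j + 0.3394k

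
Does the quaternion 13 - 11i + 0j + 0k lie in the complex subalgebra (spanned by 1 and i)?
Yes. The quaternion 13 - 11i has j- and k-coefficients y = z = 0, so it lies in the complex subalgebra spanned by 1 and i.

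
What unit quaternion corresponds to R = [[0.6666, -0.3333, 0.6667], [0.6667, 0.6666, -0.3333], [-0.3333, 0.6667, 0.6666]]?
0.866 + 0.2887i + 0.2887j + 0.2887k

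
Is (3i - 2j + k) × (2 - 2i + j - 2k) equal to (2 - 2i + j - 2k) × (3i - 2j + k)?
No: pq = 10 + 9i + k ≠ 10 + 3i - 8j + 3k = qp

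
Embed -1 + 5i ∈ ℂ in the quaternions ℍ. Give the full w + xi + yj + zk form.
-1 + 5i + 0j + 0k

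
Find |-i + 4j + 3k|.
√26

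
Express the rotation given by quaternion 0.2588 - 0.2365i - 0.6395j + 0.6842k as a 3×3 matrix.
[[-0.7542, -0.0517, -0.6546], [0.6566, -0.0481, -0.7527], [0.0074, -0.9975, 0.0702]]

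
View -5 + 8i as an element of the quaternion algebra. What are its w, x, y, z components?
-5 + 8i + 0j + 0k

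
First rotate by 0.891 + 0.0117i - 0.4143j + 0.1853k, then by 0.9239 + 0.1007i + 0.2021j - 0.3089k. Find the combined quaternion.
0.963 + 0.01i - 0.225j - 0.1481k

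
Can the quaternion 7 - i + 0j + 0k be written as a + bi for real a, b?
Yes. The quaternion 7 - i has j- and k-coefficients y = z = 0, so it lies in the complex subalgebra spanned by 1 and i.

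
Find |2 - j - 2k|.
3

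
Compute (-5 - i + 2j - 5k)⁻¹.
-0.0909 + 0.0182i - 0.0364j + 0.0909k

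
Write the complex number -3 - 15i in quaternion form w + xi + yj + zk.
-3 - 15i + 0j + 0k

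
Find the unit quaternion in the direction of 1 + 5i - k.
0.1925 + 0.9623i - 0.1925k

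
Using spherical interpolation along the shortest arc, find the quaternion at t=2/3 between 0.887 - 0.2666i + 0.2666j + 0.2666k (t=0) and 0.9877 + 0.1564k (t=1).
0.9719 - 0.0911i + 0.0911j + 0.197k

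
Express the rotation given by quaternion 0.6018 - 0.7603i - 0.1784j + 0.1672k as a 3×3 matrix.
[[0.8804, 0.07, -0.469], [0.4725, -0.212, 0.8554], [-0.0395, -0.9748, -0.2198]]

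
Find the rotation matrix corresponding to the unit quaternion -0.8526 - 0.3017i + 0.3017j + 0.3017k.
[[0.6359, 0.3324, -0.6965], [-0.6965, 0.6359, -0.3324], [0.3324, 0.6965, 0.6359]]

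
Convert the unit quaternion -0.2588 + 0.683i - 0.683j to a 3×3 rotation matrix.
[[0.067, -0.933, 0.3535], [-0.933, 0.067, 0.3535], [-0.3535, -0.3535, -0.866]]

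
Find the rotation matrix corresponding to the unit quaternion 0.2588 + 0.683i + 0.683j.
[[0.067, 0.933, 0.3535], [0.933, 0.067, -0.3535], [-0.3535, 0.3535, -0.866]]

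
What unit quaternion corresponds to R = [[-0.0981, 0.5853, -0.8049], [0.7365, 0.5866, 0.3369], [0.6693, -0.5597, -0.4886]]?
-0.5 + 0.4483i + 0.7371j - 0.0756k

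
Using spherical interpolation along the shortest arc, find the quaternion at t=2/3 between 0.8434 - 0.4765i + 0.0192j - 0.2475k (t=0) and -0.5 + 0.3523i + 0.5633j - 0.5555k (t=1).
0.7177 - 0.4581i - 0.4167j + 0.3185k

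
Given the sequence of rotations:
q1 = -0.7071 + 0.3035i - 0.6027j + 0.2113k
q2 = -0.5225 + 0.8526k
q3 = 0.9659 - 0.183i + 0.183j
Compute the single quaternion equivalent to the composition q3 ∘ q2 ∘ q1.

q2 · q1 = 0.1893 + 0.3553i + 0.5737j - 0.7133k
q3 · q2 · q1 = 0.1429 + 0.178i + 0.4582j - 0.859k
0.1429 + 0.178i + 0.4582j - 0.859k


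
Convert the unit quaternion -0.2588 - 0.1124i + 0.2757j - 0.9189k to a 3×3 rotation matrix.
[[-0.8408, -0.5376, 0.0639], [0.4136, -0.714, -0.5649], [0.3493, -0.4485, 0.8227]]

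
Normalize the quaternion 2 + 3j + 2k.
0.4851 + 0.7276j + 0.4851k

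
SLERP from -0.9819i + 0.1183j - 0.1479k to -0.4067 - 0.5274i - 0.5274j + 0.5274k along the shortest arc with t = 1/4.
-0.1281 - 0.9886i - 0.067j + 0.0422k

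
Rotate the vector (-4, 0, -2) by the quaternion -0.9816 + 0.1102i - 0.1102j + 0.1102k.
(-4.287, 0.578, -1.135)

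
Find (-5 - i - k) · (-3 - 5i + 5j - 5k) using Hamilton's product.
5 + 33i - 25j + 23k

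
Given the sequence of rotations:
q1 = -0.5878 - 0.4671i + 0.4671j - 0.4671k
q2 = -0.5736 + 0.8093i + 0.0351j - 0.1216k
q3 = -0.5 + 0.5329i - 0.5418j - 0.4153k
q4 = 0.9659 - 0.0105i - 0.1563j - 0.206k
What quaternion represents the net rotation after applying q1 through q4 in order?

q2 · q1 = 0.642 - 0.1674i + 0.1463j + 0.7338k
q3 · q2 · q1 = 0.1522 + 0.089i - 0.7425j - 0.6463k
q4 · q3 · q2 · q1 = -0.1012 + 0.0324i - 0.7661j - 0.6339k
-0.1012 + 0.0324i - 0.7661j - 0.6339k


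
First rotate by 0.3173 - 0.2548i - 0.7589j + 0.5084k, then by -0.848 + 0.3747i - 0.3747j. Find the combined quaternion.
-0.458 + 0.1445i + 0.3342j - 0.811k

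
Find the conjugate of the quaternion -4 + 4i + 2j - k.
-4 - 4i - 2j + k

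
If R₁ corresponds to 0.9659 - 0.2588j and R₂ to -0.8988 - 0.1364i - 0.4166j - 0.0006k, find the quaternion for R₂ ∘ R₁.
-0.976 - 0.1319i - 0.1698j + 0.0347k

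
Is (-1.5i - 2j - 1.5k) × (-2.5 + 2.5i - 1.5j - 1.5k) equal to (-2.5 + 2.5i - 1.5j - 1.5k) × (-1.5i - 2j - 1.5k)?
No: pq = -1.5 + 4.5i - j + 11k ≠ -1.5 + 3i + 11j - 3.5k = qp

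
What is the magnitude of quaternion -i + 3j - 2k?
√14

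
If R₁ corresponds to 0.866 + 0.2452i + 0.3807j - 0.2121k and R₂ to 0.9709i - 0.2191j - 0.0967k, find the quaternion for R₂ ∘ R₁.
-0.1752 + 0.9241i - 0.0075j + 0.3396k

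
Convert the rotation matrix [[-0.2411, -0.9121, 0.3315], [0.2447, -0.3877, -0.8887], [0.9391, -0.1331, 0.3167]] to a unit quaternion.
0.4147 + 0.4555i - 0.3663j + 0.6974k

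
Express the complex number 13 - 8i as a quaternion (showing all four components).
13 - 8i + 0j + 0k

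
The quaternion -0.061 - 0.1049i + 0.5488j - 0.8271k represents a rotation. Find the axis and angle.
axis = (-0.1051, 0.5498, -0.8286), θ = 187°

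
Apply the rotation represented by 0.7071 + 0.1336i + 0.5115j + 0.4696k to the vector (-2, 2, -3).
(-3.673, -1.429, 1.211)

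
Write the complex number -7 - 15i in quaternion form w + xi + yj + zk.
-7 - 15i + 0j + 0k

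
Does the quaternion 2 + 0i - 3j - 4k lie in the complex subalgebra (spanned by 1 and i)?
No. The quaternion 2 - 3j - 4k has j-coefficient y = -3 and k-coefficient z = -4, not both zero, so it does not lie in the complex subalgebra spanned by 1 and i.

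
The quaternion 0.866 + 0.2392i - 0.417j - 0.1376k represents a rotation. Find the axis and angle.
axis = (0.4784, -0.8339, -0.2752), θ = π/3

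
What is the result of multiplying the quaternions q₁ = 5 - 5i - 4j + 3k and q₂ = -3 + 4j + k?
-2 - i + 37j - 24k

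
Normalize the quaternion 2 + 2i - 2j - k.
0.5547 + 0.5547i - 0.5547j - 0.2774k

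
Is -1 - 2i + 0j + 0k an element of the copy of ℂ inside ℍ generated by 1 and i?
Yes. The quaternion -1 - 2i has j- and k-coefficients y = z = 0, so it lies in the complex subalgebra spanned by 1 and i.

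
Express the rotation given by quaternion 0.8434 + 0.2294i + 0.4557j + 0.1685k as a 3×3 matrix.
[[0.5279, -0.0752, 0.846], [0.4933, 0.838, -0.2334], [-0.6914, 0.5405, 0.4794]]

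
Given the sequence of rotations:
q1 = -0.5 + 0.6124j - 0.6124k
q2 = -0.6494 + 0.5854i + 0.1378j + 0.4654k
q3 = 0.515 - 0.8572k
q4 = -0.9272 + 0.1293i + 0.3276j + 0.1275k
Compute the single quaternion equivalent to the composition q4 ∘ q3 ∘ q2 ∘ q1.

q2 · q1 = 0.5253 - 0.6621i - 0.1081j + 0.5235k
q3 · q2 · q1 = 0.7193 - 0.4336i + 0.5119j - 0.1807k
q4 · q3 · q2 · q1 = -0.7555 + 0.3706i - 0.2709j + 0.4675k
-0.7555 + 0.3706i - 0.2709j + 0.4675k


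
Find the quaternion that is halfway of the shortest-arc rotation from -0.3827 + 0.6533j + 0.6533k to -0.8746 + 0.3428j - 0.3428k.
-0.7695 + 0.6097j + 0.19k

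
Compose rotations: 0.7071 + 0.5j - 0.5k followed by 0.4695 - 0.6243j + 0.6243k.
0.9563 - 0.2067j + 0.2067k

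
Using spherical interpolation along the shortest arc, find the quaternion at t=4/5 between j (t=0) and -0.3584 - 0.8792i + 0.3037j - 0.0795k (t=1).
-0.3185 - 0.7813i + 0.532j - 0.0707k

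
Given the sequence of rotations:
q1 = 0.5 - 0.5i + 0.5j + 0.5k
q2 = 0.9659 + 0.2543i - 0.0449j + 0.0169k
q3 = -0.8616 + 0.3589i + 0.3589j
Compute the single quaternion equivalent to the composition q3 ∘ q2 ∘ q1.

q2 · q1 = 0.6241 - 0.3867i + 0.3249j + 0.5961k
q3 · q2 · q1 = -0.5155 + 0.7711i - 0.2699j - 0.2582k
-0.5155 + 0.7711i - 0.2699j - 0.2582k


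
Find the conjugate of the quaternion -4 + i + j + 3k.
-4 - i - j - 3k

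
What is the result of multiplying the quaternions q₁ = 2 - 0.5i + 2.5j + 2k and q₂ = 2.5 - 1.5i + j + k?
-0.25 - 3.75i + 5.75j + 10.25k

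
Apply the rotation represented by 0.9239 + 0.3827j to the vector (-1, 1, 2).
(0.707, 1, 2.121)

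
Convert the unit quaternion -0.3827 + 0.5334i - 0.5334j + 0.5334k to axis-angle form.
axis = (√3/3, -√3/3, √3/3), θ = 5π/4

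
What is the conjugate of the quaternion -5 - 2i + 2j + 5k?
-5 + 2i - 2j - 5k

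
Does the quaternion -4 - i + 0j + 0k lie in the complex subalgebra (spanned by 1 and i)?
Yes. The quaternion -4 - i has j- and k-coefficients y = z = 0, so it lies in the complex subalgebra spanned by 1 and i.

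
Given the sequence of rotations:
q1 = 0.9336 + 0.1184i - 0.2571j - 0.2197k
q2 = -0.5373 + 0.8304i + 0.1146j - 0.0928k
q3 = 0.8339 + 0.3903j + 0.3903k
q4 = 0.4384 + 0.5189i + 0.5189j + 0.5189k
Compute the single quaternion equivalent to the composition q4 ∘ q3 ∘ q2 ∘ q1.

q2 · q1 = -0.5909 + 0.6626i + 0.4166j - 0.1957k
q3 · q2 · q1 = -0.579 + 0.3136i + 0.3754j - 0.6524k
q4 · q3 · q2 · q1 = -0.2728 - 0.6963i + 0.3654j - 0.5544k
-0.2728 - 0.6963i + 0.3654j - 0.5544k


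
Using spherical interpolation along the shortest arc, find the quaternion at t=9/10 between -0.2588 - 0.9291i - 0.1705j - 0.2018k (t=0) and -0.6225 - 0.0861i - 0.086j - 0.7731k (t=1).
-0.6187 - 0.1977i - 0.1024j - 0.7534k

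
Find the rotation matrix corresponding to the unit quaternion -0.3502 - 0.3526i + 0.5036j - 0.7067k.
[[-0.5061, -0.8501, 0.1456], [0.1398, -0.2475, -0.9587], [0.8511, -0.4648, 0.2441]]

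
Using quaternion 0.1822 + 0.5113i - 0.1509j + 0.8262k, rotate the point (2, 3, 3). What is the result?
(0.182, -3.678, 2.905)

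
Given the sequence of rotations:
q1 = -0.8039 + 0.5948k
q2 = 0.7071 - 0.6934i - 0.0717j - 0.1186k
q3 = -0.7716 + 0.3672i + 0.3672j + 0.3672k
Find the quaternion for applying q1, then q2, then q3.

q2 · q1 = -0.4979 + 0.5148i + 0.4701j + 0.5159k
q3 · q2 · q1 = -0.1669 - 0.5632i - 0.546j - 0.5973k
-0.1669 - 0.5632i - 0.546j - 0.5973k


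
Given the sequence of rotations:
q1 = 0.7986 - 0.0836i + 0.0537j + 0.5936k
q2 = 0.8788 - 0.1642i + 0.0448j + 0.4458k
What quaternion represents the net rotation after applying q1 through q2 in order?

q2 · q1 = 0.421 - 0.2019i + 0.1432j + 0.8726k
0.421 - 0.2019i + 0.1432j + 0.8726k


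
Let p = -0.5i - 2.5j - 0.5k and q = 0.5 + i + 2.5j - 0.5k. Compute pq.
6.5 + 2.25i - 2j + k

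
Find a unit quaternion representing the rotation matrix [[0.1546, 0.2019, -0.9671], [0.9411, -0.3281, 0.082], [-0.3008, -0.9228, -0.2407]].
-0.3827 + 0.6564i + 0.4353j - 0.4829k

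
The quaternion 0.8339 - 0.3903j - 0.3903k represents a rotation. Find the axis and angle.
axis = (0, -√2/2, -√2/2), θ = 67°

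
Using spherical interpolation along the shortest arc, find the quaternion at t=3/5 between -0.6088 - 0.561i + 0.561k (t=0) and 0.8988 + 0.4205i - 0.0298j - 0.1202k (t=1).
-0.8118 - 0.4952i + 0.0185j + 0.3089k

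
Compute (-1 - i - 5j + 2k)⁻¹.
-0.0323 + 0.0323i + 0.1613j - 0.0645k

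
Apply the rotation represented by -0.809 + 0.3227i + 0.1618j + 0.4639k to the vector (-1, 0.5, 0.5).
(-0.071, 1.163, -0.378)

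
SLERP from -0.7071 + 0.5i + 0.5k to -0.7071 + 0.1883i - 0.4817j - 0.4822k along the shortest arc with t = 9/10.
-0.7609 + 0.2429i - 0.4562j - 0.3922k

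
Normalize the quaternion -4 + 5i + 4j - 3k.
-0.4924 + 0.6155i + 0.4924j - 0.3693k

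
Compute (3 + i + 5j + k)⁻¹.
0.0833 - 0.0278i - 0.1389j - 0.0278k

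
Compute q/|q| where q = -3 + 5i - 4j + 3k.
-0.3906 + 0.6509i - 0.5208j + 0.3906k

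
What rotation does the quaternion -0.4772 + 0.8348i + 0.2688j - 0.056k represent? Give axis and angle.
axis = (0.9499, 0.3059, -0.0637), θ = 237°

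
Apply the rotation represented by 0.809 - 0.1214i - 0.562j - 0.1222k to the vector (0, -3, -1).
(-0.123, -3.156, -0.162)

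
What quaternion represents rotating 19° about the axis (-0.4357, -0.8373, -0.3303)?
0.9863 - 0.0719i - 0.1382j - 0.0545k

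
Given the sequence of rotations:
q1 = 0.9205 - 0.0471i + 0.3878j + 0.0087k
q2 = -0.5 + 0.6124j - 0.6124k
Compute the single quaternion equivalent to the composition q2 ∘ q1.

q2 · q1 = -0.6924 + 0.2664i + 0.3987j - 0.5392k
-0.6924 + 0.2664i + 0.3987j - 0.5392k


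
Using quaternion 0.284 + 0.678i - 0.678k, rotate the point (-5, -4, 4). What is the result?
(-5.621, 3.74, 3.379)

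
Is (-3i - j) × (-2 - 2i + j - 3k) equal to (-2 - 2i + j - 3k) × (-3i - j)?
No: pq = -5 + 9i - 7j - 5k ≠ -5 + 3i + 11j + 5k = qp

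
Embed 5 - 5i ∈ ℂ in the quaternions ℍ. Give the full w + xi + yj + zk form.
5 - 5i + 0j + 0k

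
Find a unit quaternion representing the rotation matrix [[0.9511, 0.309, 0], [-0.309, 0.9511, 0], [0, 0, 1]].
0.9877 - 0.1564k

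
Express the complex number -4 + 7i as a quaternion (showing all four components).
-4 + 7i + 0j + 0k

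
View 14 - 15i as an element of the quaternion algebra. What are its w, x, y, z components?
14 - 15i + 0j + 0k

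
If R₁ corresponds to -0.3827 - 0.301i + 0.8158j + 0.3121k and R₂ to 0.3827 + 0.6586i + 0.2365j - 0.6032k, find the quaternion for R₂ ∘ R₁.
0.0471 + 0.1987i + 0.1977j + 0.9588k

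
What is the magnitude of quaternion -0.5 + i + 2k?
2.291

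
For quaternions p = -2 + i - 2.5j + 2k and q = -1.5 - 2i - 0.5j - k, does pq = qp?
No: pq = 5.75 + 6i + 1.75j - 6.5k ≠ 5.75 - i + 7.75j + 4.5k = qp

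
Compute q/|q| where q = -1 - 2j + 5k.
-0.1826 - 0.3651j + 0.9129k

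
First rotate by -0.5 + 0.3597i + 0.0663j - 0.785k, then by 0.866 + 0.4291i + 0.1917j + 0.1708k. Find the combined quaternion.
-0.466 - 0.0649i + 0.3598j - 0.8057k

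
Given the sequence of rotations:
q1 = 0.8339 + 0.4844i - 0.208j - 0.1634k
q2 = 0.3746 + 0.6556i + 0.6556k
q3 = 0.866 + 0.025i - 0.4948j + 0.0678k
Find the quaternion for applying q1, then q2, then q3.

q2 · q1 = 0.1019 + 0.8645i + 0.3468j + 0.3491k
q3 · q2 · q1 = 0.2146 + 0.555i + 0.2998j + 0.7457k
0.2146 + 0.555i + 0.2998j + 0.7457k


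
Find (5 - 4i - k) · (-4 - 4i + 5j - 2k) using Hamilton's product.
-38 + i + 21j - 26k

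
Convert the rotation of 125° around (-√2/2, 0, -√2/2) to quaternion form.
0.4617 - 0.6272i - 0.6272k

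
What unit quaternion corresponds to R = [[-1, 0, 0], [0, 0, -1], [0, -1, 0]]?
-0.7071j + 0.7071k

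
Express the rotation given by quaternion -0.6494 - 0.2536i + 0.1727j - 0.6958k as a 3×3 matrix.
[[-0.0279, -0.9913, 0.1286], [0.8161, -0.0969, -0.5697], [0.5772, 0.089, 0.8117]]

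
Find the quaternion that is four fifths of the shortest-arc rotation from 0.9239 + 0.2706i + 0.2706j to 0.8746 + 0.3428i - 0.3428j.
0.914 + 0.3387i - 0.2233j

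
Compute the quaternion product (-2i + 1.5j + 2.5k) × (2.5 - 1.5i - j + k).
-4 - i + 2j + 10.5k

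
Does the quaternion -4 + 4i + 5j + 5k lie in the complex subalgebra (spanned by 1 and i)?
No. The quaternion -4 + 4i + 5j + 5k has j-coefficient y = 5 and k-coefficient z = 5, not both zero, so it does not lie in the complex subalgebra spanned by 1 and i.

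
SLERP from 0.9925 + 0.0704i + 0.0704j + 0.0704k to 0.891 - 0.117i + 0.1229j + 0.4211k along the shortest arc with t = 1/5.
0.9857 + 0.0329i + 0.0822j + 0.1435k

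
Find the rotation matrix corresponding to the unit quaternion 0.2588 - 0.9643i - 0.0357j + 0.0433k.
[[0.9937, 0.0464, -0.102], [0.0913, -0.8635, 0.496], [-0.065, -0.5022, -0.8623]]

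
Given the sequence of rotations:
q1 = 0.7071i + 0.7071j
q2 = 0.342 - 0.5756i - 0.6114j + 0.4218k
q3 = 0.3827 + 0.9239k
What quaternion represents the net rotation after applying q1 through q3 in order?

q2 · q1 = 0.8393 - 0.0564i + 0.5401j + 0.0253k
q3 · q2 · q1 = 0.2978 - 0.5206i + 0.1546j + 0.7851k
0.2978 - 0.5206i + 0.1546j + 0.7851k


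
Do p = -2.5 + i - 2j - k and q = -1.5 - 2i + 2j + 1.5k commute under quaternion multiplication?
No: pq = 11.25 + 2.5i - 1.5j - 4.25k ≠ 11.25 + 4.5i - 2.5j - 0.25k = qp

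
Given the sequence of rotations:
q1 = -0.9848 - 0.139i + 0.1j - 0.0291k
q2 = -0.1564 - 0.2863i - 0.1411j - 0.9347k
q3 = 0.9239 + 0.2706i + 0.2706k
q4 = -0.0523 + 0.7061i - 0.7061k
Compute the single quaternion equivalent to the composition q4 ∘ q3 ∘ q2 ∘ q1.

q2 · q1 = 0.1011 + 0.4013i + 0.2449j + 0.8768k
q3 · q2 · q1 = -0.2524 + 0.3318i + 0.0976j + 0.9037k
q4 · q3 · q2 · q1 = 0.417 - 0.1267i - 0.8775j + 0.1999k
0.417 - 0.1267i - 0.8775j + 0.1999k


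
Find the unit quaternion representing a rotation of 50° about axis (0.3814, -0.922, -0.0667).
0.9063 + 0.1612i - 0.3897j - 0.0282k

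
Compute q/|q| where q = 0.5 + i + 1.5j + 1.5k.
0.2085 + 0.417i + 0.6255j + 0.6255k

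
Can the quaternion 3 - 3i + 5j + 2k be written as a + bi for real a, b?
No. The quaternion 3 - 3i + 5j + 2k has j-coefficient y = 5 and k-coefficient z = 2, not both zero, so it does not lie in the complex subalgebra spanned by 1 and i.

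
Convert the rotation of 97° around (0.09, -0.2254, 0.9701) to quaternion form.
0.6626 + 0.0674i - 0.1688j + 0.7266k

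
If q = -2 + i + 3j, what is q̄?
-2 - i - 3j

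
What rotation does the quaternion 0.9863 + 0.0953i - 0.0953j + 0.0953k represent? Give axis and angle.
axis = (√3/3, -√3/3, √3/3), θ = 19°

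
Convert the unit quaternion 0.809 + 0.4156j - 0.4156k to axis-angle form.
axis = (0, √2/2, -√2/2), θ = 72°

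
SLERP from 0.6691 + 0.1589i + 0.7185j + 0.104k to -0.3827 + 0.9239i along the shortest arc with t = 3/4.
0.5829 - 0.7695i + 0.2582j + 0.0374k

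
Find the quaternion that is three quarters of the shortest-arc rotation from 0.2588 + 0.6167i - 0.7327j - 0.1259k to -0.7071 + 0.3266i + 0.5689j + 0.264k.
0.6651 - 0.0807i - 0.6964j - 0.2573k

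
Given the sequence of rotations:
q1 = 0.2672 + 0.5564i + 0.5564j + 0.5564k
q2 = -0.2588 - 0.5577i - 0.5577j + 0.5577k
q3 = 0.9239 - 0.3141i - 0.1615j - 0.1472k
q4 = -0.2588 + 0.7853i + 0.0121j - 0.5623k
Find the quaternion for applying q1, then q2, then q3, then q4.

q2 · q1 = 0.2412 - 0.9136i + 0.3276j + 0.005k
q3 · q2 · q1 = -0.0105 - 0.8724i + 0.3998j - 0.2813k
q4 · q3 · q2 · q1 = 0.5248 + 0.4389i + 0.6079j + 0.4032k
0.5248 + 0.4389i + 0.6079j + 0.4032k


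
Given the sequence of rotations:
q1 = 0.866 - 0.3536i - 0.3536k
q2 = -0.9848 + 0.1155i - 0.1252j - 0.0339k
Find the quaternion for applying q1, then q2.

q2 · q1 = -0.824 + 0.4925i - 0.0556j + 0.2746k
-0.824 + 0.4925i - 0.0556j + 0.2746k


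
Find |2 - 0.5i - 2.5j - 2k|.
3.808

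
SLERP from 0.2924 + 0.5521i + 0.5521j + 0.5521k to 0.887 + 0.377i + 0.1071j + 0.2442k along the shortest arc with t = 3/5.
0.7059 + 0.4898i + 0.3145j + 0.4036k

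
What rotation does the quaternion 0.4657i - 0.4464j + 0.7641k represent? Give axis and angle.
axis = (0.4657, -0.4464, 0.7641), θ = π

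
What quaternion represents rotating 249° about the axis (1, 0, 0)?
-0.5664 + 0.8241i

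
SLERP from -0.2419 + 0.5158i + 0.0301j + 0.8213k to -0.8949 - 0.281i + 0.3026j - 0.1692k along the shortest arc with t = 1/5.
0.0403 + 0.5673i - 0.0621j + 0.8202k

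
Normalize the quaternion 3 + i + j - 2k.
0.7746 + 0.2582i + 0.2582j - 0.5164k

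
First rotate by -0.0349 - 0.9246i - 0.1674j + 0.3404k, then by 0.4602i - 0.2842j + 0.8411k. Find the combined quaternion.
0.0916 + 0.028i - 0.9244j - 0.3692k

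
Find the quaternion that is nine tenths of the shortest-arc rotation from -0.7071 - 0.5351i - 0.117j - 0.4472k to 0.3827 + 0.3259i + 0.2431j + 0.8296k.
-0.4226 - 0.3528i - 0.2334j - 0.8016k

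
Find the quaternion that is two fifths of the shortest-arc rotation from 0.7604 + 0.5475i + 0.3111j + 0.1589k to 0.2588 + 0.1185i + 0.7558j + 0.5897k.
0.6209 + 0.4162i + 0.5495j + 0.3732k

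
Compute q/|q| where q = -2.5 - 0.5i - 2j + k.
-0.7372 - 0.1474i - 0.5898j + 0.2949k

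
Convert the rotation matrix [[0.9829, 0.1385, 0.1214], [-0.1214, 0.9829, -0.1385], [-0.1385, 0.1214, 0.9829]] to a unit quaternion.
0.9936 + 0.0654i + 0.0654j - 0.0654k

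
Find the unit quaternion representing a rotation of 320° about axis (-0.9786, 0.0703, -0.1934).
-0.9397 - 0.3347i + 0.024j - 0.0661k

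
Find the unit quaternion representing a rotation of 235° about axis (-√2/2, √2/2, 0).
-0.4617 - 0.6272i + 0.6272j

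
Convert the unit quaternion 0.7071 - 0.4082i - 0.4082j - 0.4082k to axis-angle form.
axis = (-√3/3, -√3/3, -√3/3), θ = π/2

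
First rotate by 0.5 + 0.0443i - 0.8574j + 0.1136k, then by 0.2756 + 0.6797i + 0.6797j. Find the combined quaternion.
0.6905 + 0.4293i + 0.0263j - 0.5816k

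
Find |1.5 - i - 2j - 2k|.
3.354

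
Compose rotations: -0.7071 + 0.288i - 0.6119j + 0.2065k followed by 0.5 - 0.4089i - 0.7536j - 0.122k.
-0.6717 + 0.2029i + 0.2762j + 0.6568k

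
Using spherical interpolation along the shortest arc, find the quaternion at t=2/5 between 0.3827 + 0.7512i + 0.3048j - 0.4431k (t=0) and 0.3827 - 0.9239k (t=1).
0.4318 + 0.5019i + 0.2036j - 0.7212k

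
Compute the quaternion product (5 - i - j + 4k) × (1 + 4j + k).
5 - 18i + 20j + 5k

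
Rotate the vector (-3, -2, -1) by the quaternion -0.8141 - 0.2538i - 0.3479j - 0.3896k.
(-1.212, -3.426, -0.892)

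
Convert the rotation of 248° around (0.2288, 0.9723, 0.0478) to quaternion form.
-0.5592 + 0.1897i + 0.8061j + 0.0396k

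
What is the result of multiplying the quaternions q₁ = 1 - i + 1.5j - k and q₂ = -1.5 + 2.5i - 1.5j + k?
4.25 + 4i - 5.25j + 0.25k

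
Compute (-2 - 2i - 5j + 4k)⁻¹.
-0.0408 + 0.0408i + 0.102j - 0.0816k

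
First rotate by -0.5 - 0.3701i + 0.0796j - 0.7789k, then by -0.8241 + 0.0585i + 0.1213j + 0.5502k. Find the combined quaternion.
0.8526 + 0.1375i - 0.2843j + 0.4163k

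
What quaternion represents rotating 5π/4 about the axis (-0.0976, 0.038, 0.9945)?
-0.3827 - 0.0902i + 0.0351j + 0.9188k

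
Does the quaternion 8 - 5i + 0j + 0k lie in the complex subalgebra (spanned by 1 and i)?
Yes. The quaternion 8 - 5i has j- and k-coefficients y = z = 0, so it lies in the complex subalgebra spanned by 1 and i.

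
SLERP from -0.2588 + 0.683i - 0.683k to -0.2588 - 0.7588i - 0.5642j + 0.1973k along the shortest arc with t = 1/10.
-0.2099 + 0.7217i + 0.0657j - 0.6563k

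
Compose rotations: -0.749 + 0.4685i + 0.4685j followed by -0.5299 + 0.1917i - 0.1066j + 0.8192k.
0.357 - 0.7756i + 0.2154j - 0.4738k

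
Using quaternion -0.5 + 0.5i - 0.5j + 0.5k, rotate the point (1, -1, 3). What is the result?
(3, -1, 1)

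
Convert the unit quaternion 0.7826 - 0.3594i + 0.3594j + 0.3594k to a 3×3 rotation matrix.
[[0.4833, -0.8209, 0.3042], [0.3042, 0.4833, 0.8209], [-0.8209, -0.3042, 0.4833]]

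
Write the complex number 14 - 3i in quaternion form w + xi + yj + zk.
14 - 3i + 0j + 0k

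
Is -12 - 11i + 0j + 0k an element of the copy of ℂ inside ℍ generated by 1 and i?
Yes. The quaternion -12 - 11i has j- and k-coefficients y = z = 0, so it lies in the complex subalgebra spanned by 1 and i.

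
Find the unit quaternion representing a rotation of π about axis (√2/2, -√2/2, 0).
0.7071i - 0.7071j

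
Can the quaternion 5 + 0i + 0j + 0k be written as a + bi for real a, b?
Yes. The quaternion 5 has j- and k-coefficients y = z = 0, so it lies in the complex subalgebra spanned by 1 and i.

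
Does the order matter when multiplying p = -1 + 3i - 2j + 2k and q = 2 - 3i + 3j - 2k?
Yes: pq = 17 + 7i - 7j + 9k ≠ 17 + 11i - 7j + 3k = qp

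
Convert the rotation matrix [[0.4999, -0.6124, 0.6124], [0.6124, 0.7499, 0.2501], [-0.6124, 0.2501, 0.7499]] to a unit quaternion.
0.866 + 0.3536j + 0.3536k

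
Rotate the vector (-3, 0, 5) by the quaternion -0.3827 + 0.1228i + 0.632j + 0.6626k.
(0.426, 5.713, -1.084)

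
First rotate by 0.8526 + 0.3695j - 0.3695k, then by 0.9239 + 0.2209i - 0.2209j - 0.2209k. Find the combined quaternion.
0.7877 + 0.3516i + 0.2347j - 0.4481k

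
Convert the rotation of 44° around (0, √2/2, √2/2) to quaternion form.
0.9272 + 0.2649j + 0.2649k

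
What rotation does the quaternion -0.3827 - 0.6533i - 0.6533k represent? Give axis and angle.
axis = (-√2/2, 0, -√2/2), θ = 5π/4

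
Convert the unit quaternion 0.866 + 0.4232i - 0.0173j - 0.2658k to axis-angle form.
axis = (0.8463, -0.0346, -0.5315), θ = π/3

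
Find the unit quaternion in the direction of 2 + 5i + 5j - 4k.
0.239 + 0.5976i + 0.5976j - 0.4781k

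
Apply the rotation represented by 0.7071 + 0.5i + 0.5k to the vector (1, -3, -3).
(1.121, 2.828, -3.121)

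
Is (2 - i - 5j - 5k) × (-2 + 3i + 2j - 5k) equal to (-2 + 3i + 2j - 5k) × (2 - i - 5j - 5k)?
No: pq = -16 + 43i - 6j + 13k ≠ -16 - 27i + 34j - 13k = qp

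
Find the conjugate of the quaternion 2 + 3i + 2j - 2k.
2 - 3i - 2j + 2k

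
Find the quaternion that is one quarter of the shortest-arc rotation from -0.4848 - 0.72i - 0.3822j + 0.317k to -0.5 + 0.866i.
-0.2486 - 0.8749i - 0.3199j + 0.2653k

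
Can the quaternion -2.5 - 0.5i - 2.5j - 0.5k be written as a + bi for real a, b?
No. The quaternion -2.5 - 0.5i - 2.5j - 0.5k has j-coefficient y = -2.5 and k-coefficient z = -0.5, not both zero, so it does not lie in the complex subalgebra spanned by 1 and i.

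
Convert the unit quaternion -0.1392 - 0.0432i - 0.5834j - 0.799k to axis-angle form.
axis = (-0.0436, -0.5891, -0.8069), θ = 196°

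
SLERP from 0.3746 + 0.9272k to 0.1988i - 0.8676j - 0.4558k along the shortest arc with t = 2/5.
0.2601 - 0.0962i + 0.4196j + 0.8643k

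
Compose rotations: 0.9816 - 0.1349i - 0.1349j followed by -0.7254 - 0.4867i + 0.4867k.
-0.7777 - 0.3142i + 0.0322j + 0.5434k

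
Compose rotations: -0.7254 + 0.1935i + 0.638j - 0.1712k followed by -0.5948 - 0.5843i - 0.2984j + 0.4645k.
0.8144 + 0.0635i - 0.1732j - 0.5502k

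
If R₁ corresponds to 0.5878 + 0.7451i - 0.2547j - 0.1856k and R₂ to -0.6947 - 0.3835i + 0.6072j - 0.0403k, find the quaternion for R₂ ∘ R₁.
0.0246 - 0.866i + 0.4326j - 0.2495k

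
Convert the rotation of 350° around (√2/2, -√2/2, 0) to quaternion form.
-0.9962 + 0.0616i - 0.0616j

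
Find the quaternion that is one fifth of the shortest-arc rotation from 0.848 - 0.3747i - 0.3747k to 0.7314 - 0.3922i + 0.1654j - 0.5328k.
0.829 - 0.3803i + 0.0334j - 0.4087k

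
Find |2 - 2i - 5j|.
√33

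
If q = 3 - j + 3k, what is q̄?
3 + j - 3k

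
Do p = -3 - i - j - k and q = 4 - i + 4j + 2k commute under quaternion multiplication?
No: pq = -7 + i - 13j - 15k ≠ -7 - 3i - 19j - 5k = qp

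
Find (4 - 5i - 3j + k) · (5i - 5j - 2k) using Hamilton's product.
12 + 31i - 25j + 32k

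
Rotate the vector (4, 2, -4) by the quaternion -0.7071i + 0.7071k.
(4, -2, -4)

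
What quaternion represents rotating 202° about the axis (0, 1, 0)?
-0.1908 + 0.9816j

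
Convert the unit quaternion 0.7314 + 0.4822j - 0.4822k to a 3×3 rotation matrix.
[[0.0699, 0.7054, 0.7054], [-0.7054, 0.535, -0.465], [-0.7054, -0.465, 0.535]]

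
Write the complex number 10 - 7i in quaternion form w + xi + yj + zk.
10 - 7i + 0j + 0k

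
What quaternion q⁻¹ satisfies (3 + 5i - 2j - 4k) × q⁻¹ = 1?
0.0556 - 0.0926i + 0.037j + 0.0741k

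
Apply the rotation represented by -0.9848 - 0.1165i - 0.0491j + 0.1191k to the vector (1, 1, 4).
(1.489, -0.243, 3.965)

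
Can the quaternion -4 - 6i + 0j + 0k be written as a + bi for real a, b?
Yes. The quaternion -4 - 6i has j- and k-coefficients y = z = 0, so it lies in the complex subalgebra spanned by 1 and i.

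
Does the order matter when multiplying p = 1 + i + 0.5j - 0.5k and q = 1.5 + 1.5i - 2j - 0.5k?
Yes: pq = 0.75 + 1.75i - 1.5j - 4k ≠ 0.75 + 4.25i - j + 1.5k = qp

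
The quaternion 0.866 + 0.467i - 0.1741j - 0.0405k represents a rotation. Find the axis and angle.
axis = (0.9339, -0.3482, -0.081), θ = π/3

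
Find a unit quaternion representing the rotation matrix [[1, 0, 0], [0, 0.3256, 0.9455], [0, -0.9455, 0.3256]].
0.8141 - 0.5807i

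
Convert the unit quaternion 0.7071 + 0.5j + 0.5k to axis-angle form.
axis = (0, √2/2, √2/2), θ = π/2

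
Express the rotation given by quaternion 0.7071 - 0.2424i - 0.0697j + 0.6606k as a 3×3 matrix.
[[0.1175, -0.9004, -0.4188], [0.968, 0.0097, 0.2507], [-0.2217, -0.4349, 0.8728]]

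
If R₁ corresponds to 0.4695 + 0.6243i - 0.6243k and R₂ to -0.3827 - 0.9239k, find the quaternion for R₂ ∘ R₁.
-0.7565 - 0.2389i - 0.5768j - 0.1949k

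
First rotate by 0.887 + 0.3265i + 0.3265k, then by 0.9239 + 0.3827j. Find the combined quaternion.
0.8195 + 0.4266i + 0.3395j + 0.1767k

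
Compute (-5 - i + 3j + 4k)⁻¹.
-0.098 + 0.0196i - 0.0588j - 0.0784k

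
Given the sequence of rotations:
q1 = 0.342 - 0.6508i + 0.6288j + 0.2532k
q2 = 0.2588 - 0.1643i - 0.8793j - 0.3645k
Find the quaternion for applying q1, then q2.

q2 · q1 = 0.6268 - 0.2181i + 0.1408j - 0.7347k
0.6268 - 0.2181i + 0.1408j - 0.7347k


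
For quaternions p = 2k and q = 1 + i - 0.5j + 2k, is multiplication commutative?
No: pq = -4 + i + 2j + 2k ≠ -4 - i - 2j + 2k = qp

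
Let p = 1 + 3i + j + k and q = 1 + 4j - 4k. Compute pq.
1 - 5i + 17j + 9k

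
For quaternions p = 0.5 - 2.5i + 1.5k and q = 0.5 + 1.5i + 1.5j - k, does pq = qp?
No: pq = 5.5 - 2.75i + 0.5j - 3.5k ≠ 5.5 + 1.75i + j + 4k = qp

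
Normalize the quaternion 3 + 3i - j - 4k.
0.5071 + 0.5071i - 0.169j - 0.6761k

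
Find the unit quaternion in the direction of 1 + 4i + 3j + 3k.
0.169 + 0.6761i + 0.5071j + 0.5071k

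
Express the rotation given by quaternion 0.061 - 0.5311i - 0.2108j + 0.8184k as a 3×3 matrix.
[[-0.4284, 0.1241, -0.895], [0.3238, -0.9037, -0.2802], [-0.8436, -0.4098, 0.347]]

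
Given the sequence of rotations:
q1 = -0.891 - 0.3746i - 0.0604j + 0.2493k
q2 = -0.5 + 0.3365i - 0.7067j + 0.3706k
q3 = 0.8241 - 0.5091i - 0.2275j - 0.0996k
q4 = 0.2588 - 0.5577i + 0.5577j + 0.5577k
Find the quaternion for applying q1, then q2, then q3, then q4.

q2 · q1 = 0.4365 - 0.2663i + 0.4372j - 0.7399k
q3 · q2 · q1 = 0.2499 - 0.2298i - 0.0892j - 0.9364k
q4 · q3 · q2 · q1 = 0.5085 - 0.6713i - 0.5341j + 0.0749k
0.5085 - 0.6713i - 0.5341j + 0.0749k


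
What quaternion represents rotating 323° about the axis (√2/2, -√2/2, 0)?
-0.9483 + 0.2244i - 0.2244j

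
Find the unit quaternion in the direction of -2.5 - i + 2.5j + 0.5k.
-0.6742 - 0.2697i + 0.6742j + 0.1348k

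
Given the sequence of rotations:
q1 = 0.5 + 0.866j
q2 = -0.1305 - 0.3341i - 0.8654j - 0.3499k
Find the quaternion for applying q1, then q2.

q2 · q1 = 0.6842 + 0.136i - 0.5457j - 0.4643k
0.6842 + 0.136i - 0.5457j - 0.4643k


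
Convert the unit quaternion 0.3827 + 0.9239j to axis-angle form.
axis = (0, 1, 0), θ = 3π/4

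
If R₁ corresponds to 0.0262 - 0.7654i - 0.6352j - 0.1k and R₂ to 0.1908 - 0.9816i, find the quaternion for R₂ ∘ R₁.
-0.7463 - 0.1718i - 0.2194j + 0.6044k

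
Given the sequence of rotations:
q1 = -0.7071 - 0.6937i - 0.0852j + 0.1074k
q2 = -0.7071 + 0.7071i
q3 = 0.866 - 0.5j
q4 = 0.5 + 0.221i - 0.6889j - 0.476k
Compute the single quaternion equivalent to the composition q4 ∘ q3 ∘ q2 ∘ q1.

q2 · q1 = 0.9905 - 0.0095i - 0.0157j - 0.1362k
q3 · q2 · q1 = 0.8499 + 0.0599i - 0.5088j - 0.1227k
q4 · q3 · q2 · q1 = 0.0028 + 0.0601i - 0.8413j - 0.5371k
0.0028 + 0.0601i - 0.8413j - 0.5371k


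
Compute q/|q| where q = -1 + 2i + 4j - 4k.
-0.1644 + 0.3288i + 0.6576j - 0.6576k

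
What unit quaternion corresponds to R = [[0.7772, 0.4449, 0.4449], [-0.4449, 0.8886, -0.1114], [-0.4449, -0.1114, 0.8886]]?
0.9427 + 0.236j - 0.236k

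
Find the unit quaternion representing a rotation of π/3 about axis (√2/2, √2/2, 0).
0.866 + 0.3536i + 0.3536j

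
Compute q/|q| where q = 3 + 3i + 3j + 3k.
0.5 + 0.5i + 0.5j + 0.5k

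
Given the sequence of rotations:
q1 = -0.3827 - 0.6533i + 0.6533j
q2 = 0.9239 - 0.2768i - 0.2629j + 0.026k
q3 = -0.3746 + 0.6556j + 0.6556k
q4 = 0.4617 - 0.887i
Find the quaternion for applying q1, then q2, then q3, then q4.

q2 · q1 = -0.3627 - 0.5146i + 0.6872j - 0.3625k
q3 · q2 · q1 = -0.077 - 0.4954i - 0.8326j + 0.2354k
q4 · q3 · q2 · q1 = -0.475 - 0.1604i - 0.1756j + 0.8472k
-0.475 - 0.1604i - 0.1756j + 0.8472k


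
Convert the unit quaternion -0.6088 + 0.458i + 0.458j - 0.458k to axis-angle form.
axis = (√3/3, √3/3, -√3/3), θ = 255°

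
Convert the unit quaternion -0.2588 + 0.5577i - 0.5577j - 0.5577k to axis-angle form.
axis = (√3/3, -√3/3, -√3/3), θ = 7π/6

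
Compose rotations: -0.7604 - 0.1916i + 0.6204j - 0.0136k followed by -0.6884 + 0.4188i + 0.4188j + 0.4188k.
0.3496 - 0.4521i - 0.8201j + 0.031k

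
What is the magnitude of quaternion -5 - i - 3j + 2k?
√39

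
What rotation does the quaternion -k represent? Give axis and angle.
axis = (0, 0, -1), θ = π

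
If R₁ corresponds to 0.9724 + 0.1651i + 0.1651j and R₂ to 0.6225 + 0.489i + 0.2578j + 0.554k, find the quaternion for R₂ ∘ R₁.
0.482 + 0.4868i + 0.4449j + 0.5769k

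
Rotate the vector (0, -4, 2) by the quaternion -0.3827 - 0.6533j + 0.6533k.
(-1, -2.293, 3.707)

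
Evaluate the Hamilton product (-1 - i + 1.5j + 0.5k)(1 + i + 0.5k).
-0.25 - 1.25i + 2.5j - 1.5k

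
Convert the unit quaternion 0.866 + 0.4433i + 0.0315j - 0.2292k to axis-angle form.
axis = (0.8865, 0.063, -0.4584), θ = π/3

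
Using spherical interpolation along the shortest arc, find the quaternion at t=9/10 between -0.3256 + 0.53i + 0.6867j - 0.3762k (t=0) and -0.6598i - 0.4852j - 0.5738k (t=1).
-0.0399 + 0.6831i + 0.5387j + 0.4915k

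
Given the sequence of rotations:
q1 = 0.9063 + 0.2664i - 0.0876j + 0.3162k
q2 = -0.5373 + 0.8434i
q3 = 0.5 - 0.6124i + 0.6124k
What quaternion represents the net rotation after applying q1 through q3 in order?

q2 · q1 = -0.7116 + 0.6212i - 0.2196j - 0.2438k
q3 · q2 · q1 = 0.1739 + 0.8809i + 0.1213j - 0.4232k
0.1739 + 0.8809i + 0.1213j - 0.4232k


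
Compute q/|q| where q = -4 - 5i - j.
-0.6172 - 0.7715i - 0.1543j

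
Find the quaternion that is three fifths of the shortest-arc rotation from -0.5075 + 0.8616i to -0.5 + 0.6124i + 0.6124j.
-0.5318 + 0.7538i + 0.3861j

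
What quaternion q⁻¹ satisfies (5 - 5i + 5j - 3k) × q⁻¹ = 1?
0.0595 + 0.0595i - 0.0595j + 0.0357k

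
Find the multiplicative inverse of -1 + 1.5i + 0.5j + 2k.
-0.1333 - 0.2i - 0.0667j - 0.2667k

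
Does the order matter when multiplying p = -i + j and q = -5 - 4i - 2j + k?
Yes: pq = -2 + 6i - 4j + 6k ≠ -2 + 4i - 6j - 6k = qp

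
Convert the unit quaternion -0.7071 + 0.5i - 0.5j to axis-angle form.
axis = (√2/2, -√2/2, 0), θ = 3π/2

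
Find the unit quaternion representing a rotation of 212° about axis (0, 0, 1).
-0.2756 + 0.9613k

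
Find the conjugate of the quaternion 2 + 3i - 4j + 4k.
2 - 3i + 4j - 4k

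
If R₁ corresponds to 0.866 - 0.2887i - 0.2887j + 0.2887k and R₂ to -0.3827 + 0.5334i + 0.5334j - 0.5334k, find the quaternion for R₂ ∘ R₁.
0.1306 + 0.5724i + 0.5724j - 0.5724k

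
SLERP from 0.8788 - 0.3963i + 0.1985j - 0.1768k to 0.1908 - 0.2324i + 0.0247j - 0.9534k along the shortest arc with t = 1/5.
0.8098 - 0.4013i + 0.1784j - 0.389k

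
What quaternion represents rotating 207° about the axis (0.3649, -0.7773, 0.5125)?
-0.2334 + 0.3548i - 0.7558j + 0.4983k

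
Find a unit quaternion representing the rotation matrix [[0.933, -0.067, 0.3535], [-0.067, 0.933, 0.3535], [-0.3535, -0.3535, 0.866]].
0.9659 - 0.183i + 0.183j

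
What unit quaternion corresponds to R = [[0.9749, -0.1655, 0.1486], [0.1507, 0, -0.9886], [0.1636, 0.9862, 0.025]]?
0.7071 + 0.6982i - 0.0053j + 0.1118k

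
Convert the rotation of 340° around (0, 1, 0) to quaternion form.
-0.9848 + 0.1736j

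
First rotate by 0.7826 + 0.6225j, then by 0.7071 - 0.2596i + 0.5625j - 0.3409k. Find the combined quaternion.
0.2032 + 0.009i + 0.8804j - 0.4284k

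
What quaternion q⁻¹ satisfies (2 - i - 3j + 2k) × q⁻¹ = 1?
0.1111 + 0.0556i + 0.1667j - 0.1111k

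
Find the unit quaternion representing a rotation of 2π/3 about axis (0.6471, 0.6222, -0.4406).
0.5 + 0.5604i + 0.5388j - 0.3816k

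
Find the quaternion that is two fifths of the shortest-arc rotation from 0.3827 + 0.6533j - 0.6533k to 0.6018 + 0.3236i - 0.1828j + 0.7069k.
-0.0278 - 0.1611i + 0.5549j - 0.8157k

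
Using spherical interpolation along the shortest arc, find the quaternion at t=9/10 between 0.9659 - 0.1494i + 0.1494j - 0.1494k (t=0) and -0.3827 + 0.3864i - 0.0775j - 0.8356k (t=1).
0.4909 - 0.3871i + 0.0933j + 0.7749k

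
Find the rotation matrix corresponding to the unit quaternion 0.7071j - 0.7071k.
[[-1, 0, 0], [0, 0, -1], [0, -1, 0]]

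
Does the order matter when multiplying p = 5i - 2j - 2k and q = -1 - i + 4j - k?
Yes: pq = 11 + 5i + 9j + 20k ≠ 11 - 15i - 5j - 16k = qp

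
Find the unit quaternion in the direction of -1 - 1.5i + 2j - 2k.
-0.2981 - 0.4472i + 0.5963j - 0.5963k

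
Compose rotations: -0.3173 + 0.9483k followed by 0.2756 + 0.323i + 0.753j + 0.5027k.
-0.5642 + 0.6116i - 0.5452j + 0.1018k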